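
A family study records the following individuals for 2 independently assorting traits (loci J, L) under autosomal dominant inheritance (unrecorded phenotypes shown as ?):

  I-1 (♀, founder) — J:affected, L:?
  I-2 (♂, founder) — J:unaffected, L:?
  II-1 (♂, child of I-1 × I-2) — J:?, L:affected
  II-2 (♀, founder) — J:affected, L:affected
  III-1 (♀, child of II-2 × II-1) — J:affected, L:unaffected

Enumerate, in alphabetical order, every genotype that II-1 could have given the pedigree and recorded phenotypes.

J/I-1 aff ·: Jj|JJ
J/I-2 un ·: jj
J/II-1 ? I-1×I-2: jj|Jj
J/II-2 aff ·: Jj|JJ
J/III-1 aff II-2×II-1: Jj|JJ
⇒ J over [I-1,I-2,II-1,II-2,III-1]: 10 consistent
L/I-1 ? ·: ll|Ll|LL
L/I-2 ? ·: ll|Ll|LL
L/II-1 aff I-1×I-2: Ll
L/II-2 aff ·: Ll
L/III-1 un II-2×II-1: ll
⇒ L over [I-1,I-2,II-1,II-2,III-1]: 7 consistent

II-1 ∈ {Jj Ll, jj Ll}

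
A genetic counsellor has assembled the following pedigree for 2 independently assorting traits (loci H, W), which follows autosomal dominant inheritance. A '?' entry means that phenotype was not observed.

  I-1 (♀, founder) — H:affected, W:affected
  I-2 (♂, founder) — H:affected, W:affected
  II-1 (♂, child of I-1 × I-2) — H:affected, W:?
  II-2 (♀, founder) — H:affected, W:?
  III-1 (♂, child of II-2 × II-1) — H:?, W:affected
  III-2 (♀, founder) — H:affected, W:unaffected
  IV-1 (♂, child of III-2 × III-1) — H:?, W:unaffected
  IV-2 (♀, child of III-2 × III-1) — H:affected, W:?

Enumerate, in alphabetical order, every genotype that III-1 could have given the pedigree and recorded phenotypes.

H/I-1 aff ·: Hh|HH
H/I-2 aff ·: Hh|HH
H/II-1 aff I-1×I-2: Hh|HH
H/II-2 aff ·: Hh|HH
H/III-1 ? II-2×II-1: hh|Hh|HH
H/III-2 aff ·: Hh|HH
H/IV-1 ? III-2×III-1: hh|Hh|HH
H/IV-2 aff III-2×III-1: Hh|HH
⇒ H over [I-1,I-2,II-1,II-2,III-1,III-2,IV-1,IV-2]: 179 consistent
W/I-1 aff ·: Ww|WW
W/I-2 aff ·: Ww|WW
W/II-1 ? I-1×I-2: ww|Ww|WW
W/II-2 ? ·: ww|Ww|WW
W/III-1 aff II-2×II-1: Ww
W/III-2 un ·: ww
W/IV-1 un III-2×III-1: ww
W/IV-2 ? III-2×III-1: ww|Ww
⇒ W over [I-1,I-2,II-1,II-2,III-1,III-2,IV-1,IV-2]: 38 consistent

III-1 ∈ {HH Ww, Hh Ww, hh Ww}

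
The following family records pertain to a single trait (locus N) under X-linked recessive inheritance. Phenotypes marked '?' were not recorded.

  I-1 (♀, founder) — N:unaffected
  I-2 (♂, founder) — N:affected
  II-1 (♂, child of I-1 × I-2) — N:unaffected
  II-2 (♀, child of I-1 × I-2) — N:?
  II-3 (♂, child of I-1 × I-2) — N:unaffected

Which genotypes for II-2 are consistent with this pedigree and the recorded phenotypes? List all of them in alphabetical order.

N/I-1 un ·: X^NX^N|X^NX^n
N/I-2 aff ·: X^nY
N/II-1 un I-1×I-2: X^NY
N/II-2 ? I-1×I-2: X^NX^n|X^nX^n
N/II-3 un I-1×I-2: X^NY
⇒ N over [I-1,I-2,II-1,II-2,II-3]: 3 consistent

II-2 ∈ {X^NX^n, X^nX^n}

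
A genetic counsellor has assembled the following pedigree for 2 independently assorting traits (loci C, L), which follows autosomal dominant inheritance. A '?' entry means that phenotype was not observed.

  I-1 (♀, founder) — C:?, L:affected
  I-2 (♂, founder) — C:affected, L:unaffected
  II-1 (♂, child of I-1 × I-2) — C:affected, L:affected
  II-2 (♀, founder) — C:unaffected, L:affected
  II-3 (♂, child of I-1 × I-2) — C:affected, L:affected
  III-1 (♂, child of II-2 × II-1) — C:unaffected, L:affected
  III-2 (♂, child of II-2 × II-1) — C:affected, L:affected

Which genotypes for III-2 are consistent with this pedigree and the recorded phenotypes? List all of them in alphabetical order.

C/I-1 ? ·: cc|Cc|CC
C/I-2 aff ·: Cc|CC
C/II-1 aff I-1×I-2: Cc
C/II-2 un ·: cc
C/II-3 aff I-1×I-2: Cc|CC
C/III-1 un II-2×II-1: cc
C/III-2 aff II-2×II-1: Cc
⇒ C over [I-1,I-2,II-1,II-2,II-3,III-1,III-2]: 8 consistent
L/I-1 aff ·: Ll|LL
L/I-2 un ·: ll
L/II-1 aff I-1×I-2: Ll
L/II-2 aff ·: Ll|LL
L/II-3 aff I-1×I-2: Ll
L/III-1 aff II-2×II-1: Ll|LL
L/III-2 aff II-2×II-1: Ll|LL
⇒ L over [I-1,I-2,II-1,II-2,II-3,III-1,III-2]: 16 consistent

III-2 ∈ {Cc LL, Cc Ll}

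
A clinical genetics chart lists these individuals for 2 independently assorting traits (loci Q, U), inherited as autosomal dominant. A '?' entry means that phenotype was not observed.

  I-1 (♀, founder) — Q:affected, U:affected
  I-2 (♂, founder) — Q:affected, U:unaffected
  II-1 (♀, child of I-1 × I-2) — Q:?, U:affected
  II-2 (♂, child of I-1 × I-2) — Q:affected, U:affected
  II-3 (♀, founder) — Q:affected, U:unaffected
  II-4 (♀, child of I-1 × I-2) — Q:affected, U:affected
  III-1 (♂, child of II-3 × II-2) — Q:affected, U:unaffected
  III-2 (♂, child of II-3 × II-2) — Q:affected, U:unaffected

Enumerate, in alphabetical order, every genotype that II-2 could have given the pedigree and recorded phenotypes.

Q/I-1 aff ·: Qq|QQ
Q/I-2 aff ·: Qq|QQ
Q/II-1 ? I-1×I-2: qq|Qq|QQ
Q/II-2 aff I-1×I-2: Qq|QQ
Q/II-3 aff ·: Qq|QQ
Q/II-4 aff I-1×I-2: Qq|QQ
Q/III-1 aff II-3×II-2: Qq|QQ
Q/III-2 aff II-3×II-2: Qq|QQ
⇒ Q over [I-1,I-2,II-1,II-2,II-3,II-4,III-1,III-2]: 187 consistent
U/I-1 aff ·: Uu|UU
U/I-2 un ·: uu
U/II-1 aff I-1×I-2: Uu
U/II-2 aff I-1×I-2: Uu
U/II-3 un ·: uu
U/II-4 aff I-1×I-2: Uu
U/III-1 un II-3×II-2: uu
U/III-2 un II-3×II-2: uu
⇒ U over [I-1,I-2,II-1,II-2,II-3,II-4,III-1,III-2]: 2 consistent

II-2 ∈ {QQ Uu, Qq Uu}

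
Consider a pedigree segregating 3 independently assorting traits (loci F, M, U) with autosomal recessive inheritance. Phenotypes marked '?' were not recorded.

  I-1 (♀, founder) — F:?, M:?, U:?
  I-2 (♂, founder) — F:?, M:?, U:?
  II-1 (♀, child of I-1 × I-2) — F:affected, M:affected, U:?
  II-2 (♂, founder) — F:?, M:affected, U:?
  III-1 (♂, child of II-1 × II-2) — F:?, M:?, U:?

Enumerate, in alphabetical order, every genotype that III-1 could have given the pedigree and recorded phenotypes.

III-1 ∈ {Ff mm UU, Ff mm Uu, Ff mm uu, ff mm UU, ff mm Uu, ff mm uu}

F/I-1 ? ·: Ff|ff
F/I-2 ? ·: Ff|ff
F/II-1 aff I-1×I-2: ff
F/II-2 ? ·: FF|Ff|ff
F/III-1 ? II-1×II-2: Ff|ff
⇒ F over [I-1,I-2,II-1,II-2,III-1]: 16 consistent
M/I-1 ? ·: Mm|mm
M/I-2 ? ·: Mm|mm
M/II-1 aff I-1×I-2: mm
M/II-2 aff ·: mm
M/III-1 ? II-1×II-2: mm
⇒ M over [I-1,I-2,II-1,II-2,III-1]: 4 consistent
U/I-1 ? ·: UU|Uu|uu
U/I-2 ? ·: UU|Uu|uu
U/II-1 ? I-1×I-2: UU|Uu|uu
U/II-2 ? ·: UU|Uu|uu
U/III-1 ? II-1×II-2: UU|Uu|uu
⇒ U over [I-1,I-2,II-1,II-2,III-1]: 81 consistent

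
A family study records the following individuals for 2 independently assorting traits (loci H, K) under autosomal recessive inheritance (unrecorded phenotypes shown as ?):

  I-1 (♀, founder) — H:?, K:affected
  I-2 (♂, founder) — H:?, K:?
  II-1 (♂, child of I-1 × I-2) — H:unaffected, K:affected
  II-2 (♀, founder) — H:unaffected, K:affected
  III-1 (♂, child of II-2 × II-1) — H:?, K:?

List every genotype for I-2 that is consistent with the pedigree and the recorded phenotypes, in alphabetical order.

I-2 ∈ {HH Kk, HH kk, Hh Kk, Hh kk, hh Kk, hh kk}

H/I-1 ? ·: HH|Hh|hh
H/I-2 ? ·: HH|Hh|hh
H/II-1 un I-1×I-2: HH|Hh
H/II-2 un ·: HH|Hh
H/III-1 ? II-2×II-1: HH|Hh|hh
⇒ H over [I-1,I-2,II-1,II-2,III-1]: 47 consistent
K/I-1 aff ·: kk
K/I-2 ? ·: Kk|kk
K/II-1 aff I-1×I-2: kk
K/II-2 aff ·: kk
K/III-1 ? II-2×II-1: kk
⇒ K over [I-1,I-2,II-1,II-2,III-1]: 2 consistent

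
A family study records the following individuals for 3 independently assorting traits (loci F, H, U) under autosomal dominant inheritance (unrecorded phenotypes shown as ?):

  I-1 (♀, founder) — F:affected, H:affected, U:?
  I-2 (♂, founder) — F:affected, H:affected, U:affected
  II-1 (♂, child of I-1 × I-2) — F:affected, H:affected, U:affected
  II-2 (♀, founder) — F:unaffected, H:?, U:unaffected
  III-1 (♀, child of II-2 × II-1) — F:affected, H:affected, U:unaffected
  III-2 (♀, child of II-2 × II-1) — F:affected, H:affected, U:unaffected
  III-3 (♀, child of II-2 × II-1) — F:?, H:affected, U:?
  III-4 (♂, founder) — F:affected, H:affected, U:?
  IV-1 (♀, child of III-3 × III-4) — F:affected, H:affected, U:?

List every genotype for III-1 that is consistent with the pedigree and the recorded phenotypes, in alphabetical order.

F/I-1 aff ·: Ff|FF
F/I-2 aff ·: Ff|FF
F/II-1 aff I-1×I-2: Ff|FF
F/II-2 un ·: ff
F/III-1 aff II-2×II-1: Ff
F/III-2 aff II-2×II-1: Ff
F/III-3 ? II-2×II-1: ff|Ff
F/III-4 aff ·: Ff|FF
F/IV-1 aff III-3×III-4: Ff|FF
⇒ F over [I-1,I-2,II-1,II-2,III-1,III-2,III-3,III-4,IV-1]: 34 consistent
H/I-1 aff ·: Hh|HH
H/I-2 aff ·: Hh|HH
H/II-1 aff I-1×I-2: Hh|HH
H/II-2 ? ·: hh|Hh|HH
H/III-1 aff II-2×II-1: Hh|HH
H/III-2 aff II-2×II-1: Hh|HH
H/III-3 aff II-2×II-1: Hh|HH
H/III-4 aff ·: Hh|HH
H/IV-1 aff III-3×III-4: Hh|HH
⇒ H over [I-1,I-2,II-1,II-2,III-1,III-2,III-3,III-4,IV-1]: 320 consistent
U/I-1 ? ·: uu|Uu|UU
U/I-2 aff ·: Uu|UU
U/II-1 aff I-1×I-2: Uu
U/II-2 un ·: uu
U/III-1 un II-2×II-1: uu
U/III-2 un II-2×II-1: uu
U/III-3 ? II-2×II-1: uu|Uu
U/III-4 ? ·: uu|Uu|UU
U/IV-1 ? III-3×III-4: uu|Uu|UU
⇒ U over [I-1,I-2,II-1,II-2,III-1,III-2,III-3,III-4,IV-1]: 55 consistent

III-1 ∈ {Ff HH uu, Ff Hh uu}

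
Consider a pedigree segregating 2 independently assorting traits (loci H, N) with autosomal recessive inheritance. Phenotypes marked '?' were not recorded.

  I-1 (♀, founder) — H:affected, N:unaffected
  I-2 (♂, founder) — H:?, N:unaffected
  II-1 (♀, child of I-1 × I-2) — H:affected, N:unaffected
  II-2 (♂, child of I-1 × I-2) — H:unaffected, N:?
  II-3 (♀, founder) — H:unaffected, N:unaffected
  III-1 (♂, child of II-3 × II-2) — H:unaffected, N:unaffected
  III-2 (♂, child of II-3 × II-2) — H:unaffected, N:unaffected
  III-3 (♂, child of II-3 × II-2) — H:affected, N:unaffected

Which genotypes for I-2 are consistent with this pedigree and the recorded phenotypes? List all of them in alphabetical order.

H/I-1 aff ·: hh
H/I-2 ? ·: Hh
H/II-1 aff I-1×I-2: hh
H/II-2 un I-1×I-2: Hh
H/II-3 un ·: Hh
H/III-1 un II-3×II-2: HH|Hh
H/III-2 un II-3×II-2: HH|Hh
H/III-3 aff II-3×II-2: hh
⇒ H over [I-1,I-2,II-1,II-2,II-3,III-1,III-2,III-3]: 4 consistent
N/I-1 un ·: NN|Nn
N/I-2 un ·: NN|Nn
N/II-1 un I-1×I-2: NN|Nn
N/II-2 ? I-1×I-2: NN|Nn|nn
N/II-3 un ·: NN|Nn
N/III-1 un II-3×II-2: NN|Nn
N/III-2 un II-3×II-2: NN|Nn
N/III-3 un II-3×II-2: NN|Nn
⇒ N over [I-1,I-2,II-1,II-2,II-3,III-1,III-2,III-3]: 163 consistent

I-2 ∈ {Hh NN, Hh Nn}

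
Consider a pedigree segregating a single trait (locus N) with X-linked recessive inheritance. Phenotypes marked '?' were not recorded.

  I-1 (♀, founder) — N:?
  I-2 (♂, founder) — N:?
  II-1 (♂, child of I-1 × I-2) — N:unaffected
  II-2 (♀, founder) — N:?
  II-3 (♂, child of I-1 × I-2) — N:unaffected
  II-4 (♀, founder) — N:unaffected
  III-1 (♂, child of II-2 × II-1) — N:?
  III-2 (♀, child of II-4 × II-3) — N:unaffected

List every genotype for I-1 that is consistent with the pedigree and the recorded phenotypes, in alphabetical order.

N/I-1 ? ·: X^NX^N|X^NX^n
N/I-2 ? ·: X^NY|X^nY
N/II-1 un I-1×I-2: X^NY
N/II-2 ? ·: X^NX^N|X^NX^n|X^nX^n
N/II-3 un I-1×I-2: X^NY
N/II-4 un ·: X^NX^N|X^NX^n
N/III-1 ? II-2×II-1: X^NY|X^nY
N/III-2 un II-4×II-3: X^NX^N|X^NX^n
⇒ N over [I-1,I-2,II-1,II-2,II-3,II-4,III-1,III-2]: 48 consistent

I-1 ∈ {X^NX^N, X^NX^n}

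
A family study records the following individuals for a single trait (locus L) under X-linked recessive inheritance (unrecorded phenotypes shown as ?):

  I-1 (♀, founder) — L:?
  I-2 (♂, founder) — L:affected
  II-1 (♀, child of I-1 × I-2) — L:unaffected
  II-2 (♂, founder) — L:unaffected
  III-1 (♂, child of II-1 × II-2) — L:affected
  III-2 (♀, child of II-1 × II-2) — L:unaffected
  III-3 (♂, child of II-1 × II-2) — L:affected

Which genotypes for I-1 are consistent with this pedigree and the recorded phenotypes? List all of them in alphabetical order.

L/I-1 ? ·: X^LX^L|X^LX^l
L/I-2 aff ·: X^lY
L/II-1 un I-1×I-2: X^LX^l
L/II-2 un ·: X^LY
L/III-1 aff II-1×II-2: X^lY
L/III-2 un II-1×II-2: X^LX^L|X^LX^l
L/III-3 aff II-1×II-2: X^lY
⇒ L over [I-1,I-2,II-1,II-2,III-1,III-2,III-3]: 4 consistent

I-1 ∈ {X^LX^L, X^LX^l}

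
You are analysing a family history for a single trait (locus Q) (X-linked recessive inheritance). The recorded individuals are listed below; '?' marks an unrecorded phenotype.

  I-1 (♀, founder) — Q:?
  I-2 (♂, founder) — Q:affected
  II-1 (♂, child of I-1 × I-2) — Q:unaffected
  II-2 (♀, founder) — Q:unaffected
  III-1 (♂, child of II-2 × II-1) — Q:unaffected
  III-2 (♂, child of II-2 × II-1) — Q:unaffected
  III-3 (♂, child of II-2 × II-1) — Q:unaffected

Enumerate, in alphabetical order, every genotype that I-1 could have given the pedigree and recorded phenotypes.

Q/I-1 ? ·: X^QX^Q|X^QX^q
Q/I-2 aff ·: X^qY
Q/II-1 un I-1×I-2: X^QY
Q/II-2 un ·: X^QX^Q|X^QX^q
Q/III-1 un II-2×II-1: X^QY
Q/III-2 un II-2×II-1: X^QY
Q/III-3 un II-2×II-1: X^QY
⇒ Q over [I-1,I-2,II-1,II-2,III-1,III-2,III-3]: 4 consistent

I-1 ∈ {X^QX^Q, X^QX^q}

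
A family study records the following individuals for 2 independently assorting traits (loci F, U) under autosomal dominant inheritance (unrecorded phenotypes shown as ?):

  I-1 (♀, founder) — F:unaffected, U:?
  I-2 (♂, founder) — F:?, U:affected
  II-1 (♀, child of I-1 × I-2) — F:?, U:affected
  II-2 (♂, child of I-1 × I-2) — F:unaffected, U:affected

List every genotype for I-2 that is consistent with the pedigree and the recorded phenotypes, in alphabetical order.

F/I-1 un ·: ff
F/I-2 ? ·: ff|Ff
F/II-1 ? I-1×I-2: ff|Ff
F/II-2 un I-1×I-2: ff
⇒ F over [I-1,I-2,II-1,II-2]: 3 consistent
U/I-1 ? ·: uu|Uu|UU
U/I-2 aff ·: Uu|UU
U/II-1 aff I-1×I-2: Uu|UU
U/II-2 aff I-1×I-2: Uu|UU
⇒ U over [I-1,I-2,II-1,II-2]: 15 consistent

I-2 ∈ {Ff UU, Ff Uu, ff UU, ff Uu}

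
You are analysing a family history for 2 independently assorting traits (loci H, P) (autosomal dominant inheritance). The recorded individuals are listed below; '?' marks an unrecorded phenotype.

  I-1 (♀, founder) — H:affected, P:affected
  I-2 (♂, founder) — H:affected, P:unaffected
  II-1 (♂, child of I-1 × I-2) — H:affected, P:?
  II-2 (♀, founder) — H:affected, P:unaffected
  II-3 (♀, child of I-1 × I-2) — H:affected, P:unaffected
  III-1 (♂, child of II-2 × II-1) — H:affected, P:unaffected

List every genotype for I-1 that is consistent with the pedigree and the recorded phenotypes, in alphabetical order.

H/I-1 aff ·: Hh|HH
H/I-2 aff ·: Hh|HH
H/II-1 aff I-1×I-2: Hh|HH
H/II-2 aff ·: Hh|HH
H/II-3 aff I-1×I-2: Hh|HH
H/III-1 aff II-2×II-1: Hh|HH
⇒ H over [I-1,I-2,II-1,II-2,II-3,III-1]: 45 consistent
P/I-1 aff ·: Pp
P/I-2 un ·: pp
P/II-1 ? I-1×I-2: pp|Pp
P/II-2 un ·: pp
P/II-3 un I-1×I-2: pp
P/III-1 un II-2×II-1: pp
⇒ P over [I-1,I-2,II-1,II-2,II-3,III-1]: 2 consistent

I-1 ∈ {HH Pp, Hh Pp}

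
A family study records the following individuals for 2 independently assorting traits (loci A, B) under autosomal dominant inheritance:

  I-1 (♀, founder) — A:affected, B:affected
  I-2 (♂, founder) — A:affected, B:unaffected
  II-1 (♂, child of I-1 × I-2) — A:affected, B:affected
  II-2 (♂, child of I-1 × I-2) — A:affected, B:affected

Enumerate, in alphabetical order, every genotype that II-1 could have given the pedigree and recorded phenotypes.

A/I-1 aff ·: Aa|AA
A/I-2 aff ·: Aa|AA
A/II-1 aff I-1×I-2: Aa|AA
A/II-2 aff I-1×I-2: Aa|AA
⇒ A over [I-1,I-2,II-1,II-2]: 13 consistent
B/I-1 aff ·: Bb|BB
B/I-2 un ·: bb
B/II-1 aff I-1×I-2: Bb
B/II-2 aff I-1×I-2: Bb
⇒ B over [I-1,I-2,II-1,II-2]: 2 consistent

II-1 ∈ {AA Bb, Aa Bb}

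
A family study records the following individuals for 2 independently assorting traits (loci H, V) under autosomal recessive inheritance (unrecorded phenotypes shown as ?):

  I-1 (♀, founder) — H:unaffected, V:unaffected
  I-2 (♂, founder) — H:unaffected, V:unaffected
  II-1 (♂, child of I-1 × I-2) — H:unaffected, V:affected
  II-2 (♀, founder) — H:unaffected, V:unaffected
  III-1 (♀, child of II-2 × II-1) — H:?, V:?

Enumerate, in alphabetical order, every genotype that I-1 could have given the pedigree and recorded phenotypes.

I-1 ∈ {HH Vv, Hh Vv}

H/I-1 un ·: HH|Hh
H/I-2 un ·: HH|Hh
H/II-1 un I-1×I-2: HH|Hh
H/II-2 un ·: HH|Hh
H/III-1 ? II-2×II-1: HH|Hh|hh
⇒ H over [I-1,I-2,II-1,II-2,III-1]: 27 consistent
V/I-1 un ·: Vv
V/I-2 un ·: Vv
V/II-1 aff I-1×I-2: vv
V/II-2 un ·: VV|Vv
V/III-1 ? II-2×II-1: Vv|vv
⇒ V over [I-1,I-2,II-1,II-2,III-1]: 3 consistent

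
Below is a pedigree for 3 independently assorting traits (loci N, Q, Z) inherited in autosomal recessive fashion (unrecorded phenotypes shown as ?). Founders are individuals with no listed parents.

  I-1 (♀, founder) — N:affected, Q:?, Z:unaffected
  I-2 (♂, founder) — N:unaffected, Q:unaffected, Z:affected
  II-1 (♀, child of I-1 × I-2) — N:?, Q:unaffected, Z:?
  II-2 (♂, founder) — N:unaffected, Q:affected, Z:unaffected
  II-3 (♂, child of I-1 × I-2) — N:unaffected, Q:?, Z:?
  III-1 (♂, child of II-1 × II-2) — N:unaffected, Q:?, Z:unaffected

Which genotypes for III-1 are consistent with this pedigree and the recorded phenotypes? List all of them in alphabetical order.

III-1 ∈ {NN Qq ZZ, NN Qq Zz, NN qq ZZ, NN qq Zz, Nn Qq ZZ, Nn Qq Zz, Nn qq ZZ, Nn qq Zz}

N/I-1 aff ·: nn
N/I-2 un ·: NN|Nn
N/II-1 ? I-1×I-2: Nn|nn
N/II-2 un ·: NN|Nn
N/II-3 un I-1×I-2: Nn
N/III-1 un II-1×II-2: NN|Nn
⇒ N over [I-1,I-2,II-1,II-2,II-3,III-1]: 10 consistent
Q/I-1 ? ·: QQ|Qq|qq
Q/I-2 un ·: QQ|Qq
Q/II-1 un I-1×I-2: QQ|Qq
Q/II-2 aff ·: qq
Q/II-3 ? I-1×I-2: QQ|Qq|qq
Q/III-1 ? II-1×II-2: Qq|qq
⇒ Q over [I-1,I-2,II-1,II-2,II-3,III-1]: 28 consistent
Z/I-1 un ·: ZZ|Zz
Z/I-2 aff ·: zz
Z/II-1 ? I-1×I-2: Zz|zz
Z/II-2 un ·: ZZ|Zz
Z/II-3 ? I-1×I-2: Zz|zz
Z/III-1 un II-1×II-2: ZZ|Zz
⇒ Z over [I-1,I-2,II-1,II-2,II-3,III-1]: 16 consistent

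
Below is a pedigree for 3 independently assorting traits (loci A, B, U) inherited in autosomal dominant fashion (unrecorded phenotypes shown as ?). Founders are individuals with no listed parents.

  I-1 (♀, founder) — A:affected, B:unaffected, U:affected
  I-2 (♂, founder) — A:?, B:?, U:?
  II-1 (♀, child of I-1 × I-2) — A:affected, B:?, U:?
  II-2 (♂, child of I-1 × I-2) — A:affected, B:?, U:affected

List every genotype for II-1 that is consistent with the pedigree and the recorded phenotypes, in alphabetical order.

A/I-1 aff ·: Aa|AA
A/I-2 ? ·: aa|Aa|AA
A/II-1 aff I-1×I-2: Aa|AA
A/II-2 aff I-1×I-2: Aa|AA
⇒ A over [I-1,I-2,II-1,II-2]: 15 consistent
B/I-1 un ·: bb
B/I-2 ? ·: bb|Bb|BB
B/II-1 ? I-1×I-2: bb|Bb
B/II-2 ? I-1×I-2: bb|Bb
⇒ B over [I-1,I-2,II-1,II-2]: 6 consistent
U/I-1 aff ·: Uu|UU
U/I-2 ? ·: uu|Uu|UU
U/II-1 ? I-1×I-2: uu|Uu|UU
U/II-2 aff I-1×I-2: Uu|UU
⇒ U over [I-1,I-2,II-1,II-2]: 18 consistent

II-1 ∈ {AA Bb UU, AA Bb Uu, AA Bb uu, AA bb UU, AA bb Uu, AA bb uu, Aa Bb UU, Aa Bb Uu, Aa Bb uu, Aa bb UU, Aa bb Uu, Aa bb uu}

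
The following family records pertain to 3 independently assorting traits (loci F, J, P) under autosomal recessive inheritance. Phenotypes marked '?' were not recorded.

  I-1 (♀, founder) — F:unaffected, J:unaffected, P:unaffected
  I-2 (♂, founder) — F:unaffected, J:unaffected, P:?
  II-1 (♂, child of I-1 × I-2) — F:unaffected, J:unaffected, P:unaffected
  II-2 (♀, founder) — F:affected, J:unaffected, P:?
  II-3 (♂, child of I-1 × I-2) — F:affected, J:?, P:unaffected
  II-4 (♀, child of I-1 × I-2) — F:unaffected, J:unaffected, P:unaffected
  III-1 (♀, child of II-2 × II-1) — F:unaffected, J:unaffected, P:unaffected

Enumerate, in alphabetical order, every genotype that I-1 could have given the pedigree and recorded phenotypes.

F/I-1 un ·: Ff
F/I-2 un ·: Ff
F/II-1 un I-1×I-2: FF|Ff
F/II-2 aff ·: ff
F/II-3 aff I-1×I-2: ff
F/II-4 un I-1×I-2: FF|Ff
F/III-1 un II-2×II-1: Ff
⇒ F over [I-1,I-2,II-1,II-2,II-3,II-4,III-1]: 4 consistent
J/I-1 un ·: JJ|Jj
J/I-2 un ·: JJ|Jj
J/II-1 un I-1×I-2: JJ|Jj
J/II-2 un ·: JJ|Jj
J/II-3 ? I-1×I-2: JJ|Jj|jj
J/II-4 un I-1×I-2: JJ|Jj
J/III-1 un II-2×II-1: JJ|Jj
⇒ J over [I-1,I-2,II-1,II-2,II-3,II-4,III-1]: 101 consistent
P/I-1 un ·: PP|Pp
P/I-2 ? ·: PP|Pp|pp
P/II-1 un I-1×I-2: PP|Pp
P/II-2 ? ·: PP|Pp|pp
P/II-3 un I-1×I-2: PP|Pp
P/II-4 un I-1×I-2: PP|Pp
P/III-1 un II-2×II-1: PP|Pp
⇒ P over [I-1,I-2,II-1,II-2,II-3,II-4,III-1]: 122 consistent

I-1 ∈ {Ff JJ PP, Ff JJ Pp, Ff Jj PP, Ff Jj Pp}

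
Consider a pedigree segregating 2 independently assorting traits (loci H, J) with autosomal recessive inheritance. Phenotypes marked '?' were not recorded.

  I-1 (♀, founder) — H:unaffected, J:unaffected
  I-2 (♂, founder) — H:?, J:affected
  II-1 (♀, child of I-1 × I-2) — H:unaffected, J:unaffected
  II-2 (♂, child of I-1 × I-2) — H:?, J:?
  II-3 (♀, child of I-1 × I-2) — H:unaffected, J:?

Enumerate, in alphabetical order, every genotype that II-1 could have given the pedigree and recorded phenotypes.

II-1 ∈ {HH Jj, Hh Jj}

H/I-1 un ·: HH|Hh
H/I-2 ? ·: HH|Hh|hh
H/II-1 un I-1×I-2: HH|Hh
H/II-2 ? I-1×I-2: HH|Hh|hh
H/II-3 un I-1×I-2: HH|Hh
⇒ H over [I-1,I-2,II-1,II-2,II-3]: 32 consistent
J/I-1 un ·: JJ|Jj
J/I-2 aff ·: jj
J/II-1 un I-1×I-2: Jj
J/II-2 ? I-1×I-2: Jj|jj
J/II-3 ? I-1×I-2: Jj|jj
⇒ J over [I-1,I-2,II-1,II-2,II-3]: 5 consistent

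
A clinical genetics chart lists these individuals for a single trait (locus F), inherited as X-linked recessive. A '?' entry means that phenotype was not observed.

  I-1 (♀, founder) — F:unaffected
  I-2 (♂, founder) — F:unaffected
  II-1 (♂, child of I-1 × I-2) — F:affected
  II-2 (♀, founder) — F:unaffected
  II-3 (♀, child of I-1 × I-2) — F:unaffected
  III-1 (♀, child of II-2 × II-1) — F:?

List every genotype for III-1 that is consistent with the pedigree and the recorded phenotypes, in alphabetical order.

III-1 ∈ {X^FX^f, X^fX^f}

F/I-1 un ·: X^FX^f
F/I-2 un ·: X^FY
F/II-1 aff I-1×I-2: X^fY
F/II-2 un ·: X^FX^F|X^FX^f
F/II-3 un I-1×I-2: X^FX^F|X^FX^f
F/III-1 ? II-2×II-1: X^FX^f|X^fX^f
⇒ F over [I-1,I-2,II-1,II-2,II-3,III-1]: 6 consistent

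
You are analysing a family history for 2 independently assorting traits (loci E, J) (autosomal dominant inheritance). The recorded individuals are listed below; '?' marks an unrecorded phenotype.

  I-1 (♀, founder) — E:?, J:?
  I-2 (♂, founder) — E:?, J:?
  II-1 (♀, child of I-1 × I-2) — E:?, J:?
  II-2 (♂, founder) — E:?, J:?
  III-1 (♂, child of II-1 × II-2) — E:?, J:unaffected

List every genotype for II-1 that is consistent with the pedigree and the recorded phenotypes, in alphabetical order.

E/I-1 ? ·: ee|Ee|EE
E/I-2 ? ·: ee|Ee|EE
E/II-1 ? I-1×I-2: ee|Ee|EE
E/II-2 ? ·: ee|Ee|EE
E/III-1 ? II-1×II-2: ee|Ee|EE
⇒ E over [I-1,I-2,II-1,II-2,III-1]: 81 consistent
J/I-1 ? ·: jj|Jj|JJ
J/I-2 ? ·: jj|Jj|JJ
J/II-1 ? I-1×I-2: jj|Jj
J/II-2 ? ·: jj|Jj
J/III-1 un II-1×II-2: jj
⇒ J over [I-1,I-2,II-1,II-2,III-1]: 22 consistent

II-1 ∈ {EE Jj, EE jj, Ee Jj, Ee jj, ee Jj, ee jj}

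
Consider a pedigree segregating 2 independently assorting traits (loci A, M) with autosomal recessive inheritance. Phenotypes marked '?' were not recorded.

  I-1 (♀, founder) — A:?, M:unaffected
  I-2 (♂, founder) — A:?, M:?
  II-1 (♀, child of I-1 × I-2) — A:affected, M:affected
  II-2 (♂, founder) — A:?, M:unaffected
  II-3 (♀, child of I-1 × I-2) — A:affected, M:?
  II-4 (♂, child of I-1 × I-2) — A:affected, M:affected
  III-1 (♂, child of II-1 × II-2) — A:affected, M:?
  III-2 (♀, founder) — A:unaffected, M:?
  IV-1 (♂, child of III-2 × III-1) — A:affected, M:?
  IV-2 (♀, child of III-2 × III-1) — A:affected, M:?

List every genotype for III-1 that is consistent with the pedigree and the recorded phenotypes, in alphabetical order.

III-1 ∈ {aa Mm, aa mm}

A/I-1 ? ·: Aa|aa
A/I-2 ? ·: Aa|aa
A/II-1 aff I-1×I-2: aa
A/II-2 ? ·: Aa|aa
A/II-3 aff I-1×I-2: aa
A/II-4 aff I-1×I-2: aa
A/III-1 aff II-1×II-2: aa
A/III-2 un ·: Aa
A/IV-1 aff III-2×III-1: aa
A/IV-2 aff III-2×III-1: aa
⇒ A over [I-1,I-2,II-1,II-2,II-3,II-4,III-1,III-2,IV-1,IV-2]: 8 consistent
M/I-1 un ·: Mm
M/I-2 ? ·: Mm|mm
M/II-1 aff I-1×I-2: mm
M/II-2 un ·: MM|Mm
M/II-3 ? I-1×I-2: MM|Mm|mm
M/II-4 aff I-1×I-2: mm
M/III-1 ? II-1×II-2: Mm|mm
M/III-2 ? ·: MM|Mm|mm
M/IV-1 ? III-2×III-1: MM|Mm|mm
M/IV-2 ? III-2×III-1: MM|Mm|mm
⇒ M over [I-1,I-2,II-1,II-2,II-3,II-4,III-1,III-2,IV-1,IV-2]: 200 consistent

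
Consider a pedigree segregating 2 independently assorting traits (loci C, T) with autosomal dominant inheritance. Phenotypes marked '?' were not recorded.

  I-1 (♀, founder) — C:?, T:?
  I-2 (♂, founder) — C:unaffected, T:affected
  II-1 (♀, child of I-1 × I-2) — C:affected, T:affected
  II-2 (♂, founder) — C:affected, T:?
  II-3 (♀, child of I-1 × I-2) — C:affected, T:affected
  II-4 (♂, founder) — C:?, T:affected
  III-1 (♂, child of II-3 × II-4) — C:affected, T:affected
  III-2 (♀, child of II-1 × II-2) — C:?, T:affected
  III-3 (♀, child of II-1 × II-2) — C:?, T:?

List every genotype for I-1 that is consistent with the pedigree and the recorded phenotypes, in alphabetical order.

C/I-1 ? ·: Cc|CC
C/I-2 un ·: cc
C/II-1 aff I-1×I-2: Cc
C/II-2 aff ·: Cc|CC
C/II-3 aff I-1×I-2: Cc
C/II-4 ? ·: cc|Cc|CC
C/III-1 aff II-3×II-4: Cc|CC
C/III-2 ? II-1×II-2: cc|Cc|CC
C/III-3 ? II-1×II-2: cc|Cc|CC
⇒ C over [I-1,I-2,II-1,II-2,II-3,II-4,III-1,III-2,III-3]: 130 consistent
T/I-1 ? ·: tt|Tt|TT
T/I-2 aff ·: Tt|TT
T/II-1 aff I-1×I-2: Tt|TT
T/II-2 ? ·: tt|Tt|TT
T/II-3 aff I-1×I-2: Tt|TT
T/II-4 aff ·: Tt|TT
T/III-1 aff II-3×II-4: Tt|TT
T/III-2 aff II-1×II-2: Tt|TT
T/III-3 ? II-1×II-2: tt|Tt|TT
⇒ T over [I-1,I-2,II-1,II-2,II-3,II-4,III-1,III-2,III-3]: 492 consistent

I-1 ∈ {CC TT, CC Tt, CC tt, Cc TT, Cc Tt, Cc tt}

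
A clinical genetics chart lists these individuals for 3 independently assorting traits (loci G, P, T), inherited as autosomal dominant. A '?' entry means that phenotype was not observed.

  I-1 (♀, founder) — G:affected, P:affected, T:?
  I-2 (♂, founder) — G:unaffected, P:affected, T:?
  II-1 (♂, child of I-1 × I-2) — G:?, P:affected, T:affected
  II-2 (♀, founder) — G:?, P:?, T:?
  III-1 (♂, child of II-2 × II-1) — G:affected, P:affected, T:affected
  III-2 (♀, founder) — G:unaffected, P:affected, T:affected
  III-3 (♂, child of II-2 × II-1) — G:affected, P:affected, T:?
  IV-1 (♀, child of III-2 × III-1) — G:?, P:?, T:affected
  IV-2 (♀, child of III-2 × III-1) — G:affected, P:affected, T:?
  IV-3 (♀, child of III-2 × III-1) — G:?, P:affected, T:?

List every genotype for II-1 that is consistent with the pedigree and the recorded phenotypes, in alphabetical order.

II-1 ∈ {Gg PP TT, Gg PP Tt, Gg Pp TT, Gg Pp Tt, gg PP TT, gg PP Tt, gg Pp TT, gg Pp Tt}

G/I-1 aff ·: Gg|GG
G/I-2 un ·: gg
G/II-1 ? I-1×I-2: gg|Gg
G/II-2 ? ·: gg|Gg|GG
G/III-1 aff II-2×II-1: Gg|GG
G/III-2 un ·: gg
G/III-3 aff II-2×II-1: Gg|GG
G/IV-1 ? III-2×III-1: gg|Gg
G/IV-2 aff III-2×III-1: Gg
G/IV-3 ? III-2×III-1: gg|Gg
⇒ G over [I-1,I-2,II-1,II-2,III-1,III-2,III-3,IV-1,IV-2,IV-3]: 56 consistent
P/I-1 aff ·: Pp|PP
P/I-2 aff ·: Pp|PP
P/II-1 aff I-1×I-2: Pp|PP
P/II-2 ? ·: pp|Pp|PP
P/III-1 aff II-2×II-1: Pp|PP
P/III-2 aff ·: Pp|PP
P/III-3 aff II-2×II-1: Pp|PP
P/IV-1 ? III-2×III-1: pp|Pp|PP
P/IV-2 aff III-2×III-1: Pp|PP
P/IV-3 aff III-2×III-1: Pp|PP
⇒ P over [I-1,I-2,II-1,II-2,III-1,III-2,III-3,IV-1,IV-2,IV-3]: 756 consistent
T/I-1 ? ·: tt|Tt|TT
T/I-2 ? ·: tt|Tt|TT
T/II-1 aff I-1×I-2: Tt|TT
T/II-2 ? ·: tt|Tt|TT
T/III-1 aff II-2×II-1: Tt|TT
T/III-2 aff ·: Tt|TT
T/III-3 ? II-2×II-1: tt|Tt|TT
T/IV-1 aff III-2×III-1: Tt|TT
T/IV-2 ? III-2×III-1: tt|Tt|TT
T/IV-3 ? III-2×III-1: tt|Tt|TT
⇒ T over [I-1,I-2,II-1,II-2,III-1,III-2,III-3,IV-1,IV-2,IV-3]: 2009 consistent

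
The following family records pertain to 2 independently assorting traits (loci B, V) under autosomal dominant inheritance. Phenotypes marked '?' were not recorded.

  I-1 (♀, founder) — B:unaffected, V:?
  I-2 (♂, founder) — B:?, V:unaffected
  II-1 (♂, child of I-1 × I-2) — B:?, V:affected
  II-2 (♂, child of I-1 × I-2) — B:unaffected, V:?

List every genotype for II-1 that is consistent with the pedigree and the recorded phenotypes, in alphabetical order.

II-1 ∈ {Bb Vv, bb Vv}

B/I-1 un ·: bb
B/I-2 ? ·: bb|Bb
B/II-1 ? I-1×I-2: bb|Bb
B/II-2 un I-1×I-2: bb
⇒ B over [I-1,I-2,II-1,II-2]: 3 consistent
V/I-1 ? ·: Vv|VV
V/I-2 un ·: vv
V/II-1 aff I-1×I-2: Vv
V/II-2 ? I-1×I-2: vv|Vv
⇒ V over [I-1,I-2,II-1,II-2]: 3 consistent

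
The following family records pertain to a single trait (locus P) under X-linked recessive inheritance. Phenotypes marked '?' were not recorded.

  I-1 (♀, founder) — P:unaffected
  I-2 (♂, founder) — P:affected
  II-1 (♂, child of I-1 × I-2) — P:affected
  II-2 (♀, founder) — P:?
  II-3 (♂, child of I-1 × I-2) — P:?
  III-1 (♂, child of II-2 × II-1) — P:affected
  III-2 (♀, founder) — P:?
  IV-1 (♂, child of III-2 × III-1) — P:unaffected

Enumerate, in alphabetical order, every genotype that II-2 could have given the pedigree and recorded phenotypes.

II-2 ∈ {X^PX^p, X^pX^p}

P/I-1 un ·: X^PX^p
P/I-2 aff ·: X^pY
P/II-1 aff I-1×I-2: X^pY
P/II-2 ? ·: X^PX^p|X^pX^p
P/II-3 ? I-1×I-2: X^PY|X^pY
P/III-1 aff II-2×II-1: X^pY
P/III-2 ? ·: X^PX^P|X^PX^p
P/IV-1 un III-2×III-1: X^PY
⇒ P over [I-1,I-2,II-1,II-2,II-3,III-1,III-2,IV-1]: 8 consistent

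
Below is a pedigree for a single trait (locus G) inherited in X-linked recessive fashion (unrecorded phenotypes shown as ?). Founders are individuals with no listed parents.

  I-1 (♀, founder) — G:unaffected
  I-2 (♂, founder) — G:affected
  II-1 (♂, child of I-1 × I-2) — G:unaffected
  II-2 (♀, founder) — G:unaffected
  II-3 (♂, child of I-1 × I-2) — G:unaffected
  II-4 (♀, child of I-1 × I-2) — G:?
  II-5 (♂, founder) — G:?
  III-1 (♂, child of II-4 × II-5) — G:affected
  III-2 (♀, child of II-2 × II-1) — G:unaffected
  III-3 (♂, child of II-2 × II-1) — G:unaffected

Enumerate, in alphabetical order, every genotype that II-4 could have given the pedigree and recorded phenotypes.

G/I-1 un ·: X^GX^G|X^GX^g
G/I-2 aff ·: X^gY
G/II-1 un I-1×I-2: X^GY
G/II-2 un ·: X^GX^G|X^GX^g
G/II-3 un I-1×I-2: X^GY
G/II-4 ? I-1×I-2: X^GX^g|X^gX^g
G/II-5 ? ·: X^GY|X^gY
G/III-1 aff II-4×II-5: X^gY
G/III-2 un II-2×II-1: X^GX^G|X^GX^g
G/III-3 un II-2×II-1: X^GY
⇒ G over [I-1,I-2,II-1,II-2,II-3,II-4,II-5,III-1,III-2,III-3]: 18 consistent

II-4 ∈ {X^GX^g, X^gX^g}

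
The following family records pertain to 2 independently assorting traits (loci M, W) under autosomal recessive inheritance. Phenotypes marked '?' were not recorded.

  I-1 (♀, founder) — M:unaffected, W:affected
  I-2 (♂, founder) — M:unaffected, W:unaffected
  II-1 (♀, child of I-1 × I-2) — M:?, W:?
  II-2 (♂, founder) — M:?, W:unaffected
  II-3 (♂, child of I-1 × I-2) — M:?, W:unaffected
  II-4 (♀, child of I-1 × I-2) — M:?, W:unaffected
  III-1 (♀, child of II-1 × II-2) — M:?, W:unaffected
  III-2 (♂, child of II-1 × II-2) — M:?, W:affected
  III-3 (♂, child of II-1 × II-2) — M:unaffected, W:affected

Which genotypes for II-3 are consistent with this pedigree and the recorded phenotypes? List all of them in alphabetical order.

II-3 ∈ {MM Ww, Mm Ww, mm Ww}

M/I-1 un ·: MM|Mm
M/I-2 un ·: MM|Mm
M/II-1 ? I-1×I-2: MM|Mm|mm
M/II-2 ? ·: MM|Mm|mm
M/II-3 ? I-1×I-2: MM|Mm|mm
M/II-4 ? I-1×I-2: MM|Mm|mm
M/III-1 ? II-1×II-2: MM|Mm|mm
M/III-2 ? II-1×II-2: MM|Mm|mm
M/III-3 un II-1×II-2: MM|Mm
⇒ M over [I-1,I-2,II-1,II-2,II-3,II-4,III-1,III-2,III-3]: 735 consistent
W/I-1 aff ·: ww
W/I-2 un ·: WW|Ww
W/II-1 ? I-1×I-2: Ww|ww
W/II-2 un ·: Ww
W/II-3 un I-1×I-2: Ww
W/II-4 un I-1×I-2: Ww
W/III-1 un II-1×II-2: WW|Ww
W/III-2 aff II-1×II-2: ww
W/III-3 aff II-1×II-2: ww
⇒ W over [I-1,I-2,II-1,II-2,II-3,II-4,III-1,III-2,III-3]: 5 consistent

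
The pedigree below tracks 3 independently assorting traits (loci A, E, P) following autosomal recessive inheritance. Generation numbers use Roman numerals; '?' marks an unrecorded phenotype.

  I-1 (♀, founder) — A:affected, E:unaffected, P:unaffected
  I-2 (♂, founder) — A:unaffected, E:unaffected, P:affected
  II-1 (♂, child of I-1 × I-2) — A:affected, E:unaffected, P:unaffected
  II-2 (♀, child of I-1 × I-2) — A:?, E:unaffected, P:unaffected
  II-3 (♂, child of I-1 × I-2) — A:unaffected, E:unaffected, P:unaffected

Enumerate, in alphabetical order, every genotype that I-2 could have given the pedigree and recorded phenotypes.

A/I-1 aff ·: aa
A/I-2 un ·: Aa
A/II-1 aff I-1×I-2: aa
A/II-2 ? I-1×I-2: Aa|aa
A/II-3 un I-1×I-2: Aa
⇒ A over [I-1,I-2,II-1,II-2,II-3]: 2 consistent
E/I-1 un ·: EE|Ee
E/I-2 un ·: EE|Ee
E/II-1 un I-1×I-2: EE|Ee
E/II-2 un I-1×I-2: EE|Ee
E/II-3 un I-1×I-2: EE|Ee
⇒ E over [I-1,I-2,II-1,II-2,II-3]: 25 consistent
P/I-1 un ·: PP|Pp
P/I-2 aff ·: pp
P/II-1 un I-1×I-2: Pp
P/II-2 un I-1×I-2: Pp
P/II-3 un I-1×I-2: Pp
⇒ P over [I-1,I-2,II-1,II-2,II-3]: 2 consistent

I-2 ∈ {Aa EE pp, Aa Ee pp}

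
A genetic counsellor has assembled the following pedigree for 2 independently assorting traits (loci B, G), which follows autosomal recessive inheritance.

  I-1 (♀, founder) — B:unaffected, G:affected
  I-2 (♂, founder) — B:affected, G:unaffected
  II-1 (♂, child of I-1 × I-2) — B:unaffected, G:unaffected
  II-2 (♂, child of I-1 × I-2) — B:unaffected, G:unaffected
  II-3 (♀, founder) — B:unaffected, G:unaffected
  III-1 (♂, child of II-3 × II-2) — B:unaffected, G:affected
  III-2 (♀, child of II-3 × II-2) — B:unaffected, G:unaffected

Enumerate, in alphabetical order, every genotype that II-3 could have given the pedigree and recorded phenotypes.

II-3 ∈ {BB Gg, Bb Gg}

B/I-1 un ·: BB|Bb
B/I-2 aff ·: bb
B/II-1 un I-1×I-2: Bb
B/II-2 un I-1×I-2: Bb
B/II-3 un ·: BB|Bb
B/III-1 un II-3×II-2: BB|Bb
B/III-2 un II-3×II-2: BB|Bb
⇒ B over [I-1,I-2,II-1,II-2,II-3,III-1,III-2]: 16 consistent
G/I-1 aff ·: gg
G/I-2 un ·: GG|Gg
G/II-1 un I-1×I-2: Gg
G/II-2 un I-1×I-2: Gg
G/II-3 un ·: Gg
G/III-1 aff II-3×II-2: gg
G/III-2 un II-3×II-2: GG|Gg
⇒ G over [I-1,I-2,II-1,II-2,II-3,III-1,III-2]: 4 consistent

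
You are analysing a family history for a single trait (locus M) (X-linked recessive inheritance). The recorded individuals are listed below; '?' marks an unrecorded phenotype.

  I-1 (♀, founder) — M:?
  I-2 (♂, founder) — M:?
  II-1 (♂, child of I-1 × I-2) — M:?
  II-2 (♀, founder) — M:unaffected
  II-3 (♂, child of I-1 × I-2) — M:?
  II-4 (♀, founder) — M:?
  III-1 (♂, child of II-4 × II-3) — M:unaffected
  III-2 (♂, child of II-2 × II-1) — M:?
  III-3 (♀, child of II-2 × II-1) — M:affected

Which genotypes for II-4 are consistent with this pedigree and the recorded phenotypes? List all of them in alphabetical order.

II-4 ∈ {X^MX^M, X^MX^m}

M/I-1 ? ·: X^MX^m|X^mX^m
M/I-2 ? ·: X^MY|X^mY
M/II-1 ? I-1×I-2: X^mY
M/II-2 un ·: X^MX^m
M/II-3 ? I-1×I-2: X^MY|X^mY
M/II-4 ? ·: X^MX^M|X^MX^m
M/III-1 un II-4×II-3: X^MY
M/III-2 ? II-2×II-1: X^MY|X^mY
M/III-3 aff II-2×II-1: X^mX^m
⇒ M over [I-1,I-2,II-1,II-2,II-3,II-4,III-1,III-2,III-3]: 24 consistent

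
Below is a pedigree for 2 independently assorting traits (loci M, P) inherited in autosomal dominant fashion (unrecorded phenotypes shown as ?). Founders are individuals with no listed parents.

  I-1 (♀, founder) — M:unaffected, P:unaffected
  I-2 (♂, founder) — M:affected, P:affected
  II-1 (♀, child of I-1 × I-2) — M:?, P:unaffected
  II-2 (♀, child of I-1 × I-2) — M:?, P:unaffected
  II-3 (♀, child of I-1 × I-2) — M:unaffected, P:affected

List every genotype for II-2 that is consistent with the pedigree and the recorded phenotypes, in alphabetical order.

M/I-1 un ·: mm
M/I-2 aff ·: Mm
M/II-1 ? I-1×I-2: mm|Mm
M/II-2 ? I-1×I-2: mm|Mm
M/II-3 un I-1×I-2: mm
⇒ M over [I-1,I-2,II-1,II-2,II-3]: 4 consistent
P/I-1 un ·: pp
P/I-2 aff ·: Pp
P/II-1 un I-1×I-2: pp
P/II-2 un I-1×I-2: pp
P/II-3 aff I-1×I-2: Pp
⇒ P over [I-1,I-2,II-1,II-2,II-3]: 1 consistent

II-2 ∈ {Mm pp, mm pp}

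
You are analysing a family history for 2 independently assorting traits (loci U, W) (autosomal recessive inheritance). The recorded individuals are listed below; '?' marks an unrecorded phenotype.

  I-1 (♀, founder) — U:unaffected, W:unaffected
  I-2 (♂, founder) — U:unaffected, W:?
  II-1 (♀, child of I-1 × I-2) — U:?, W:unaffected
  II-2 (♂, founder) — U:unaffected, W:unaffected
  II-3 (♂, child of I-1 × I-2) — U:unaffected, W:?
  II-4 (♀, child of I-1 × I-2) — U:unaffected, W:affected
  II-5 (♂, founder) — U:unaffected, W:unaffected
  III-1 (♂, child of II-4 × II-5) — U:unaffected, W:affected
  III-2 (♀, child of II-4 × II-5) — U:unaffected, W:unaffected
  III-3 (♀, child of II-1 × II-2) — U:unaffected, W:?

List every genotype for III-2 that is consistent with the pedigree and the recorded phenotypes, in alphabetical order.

U/I-1 un ·: UU|Uu
U/I-2 un ·: UU|Uu
U/II-1 ? I-1×I-2: UU|Uu|uu
U/II-2 un ·: UU|Uu
U/II-3 un I-1×I-2: UU|Uu
U/II-4 un I-1×I-2: UU|Uu
U/II-5 un ·: UU|Uu
U/III-1 un II-4×II-5: UU|Uu
U/III-2 un II-4×II-5: UU|Uu
U/III-3 un II-1×II-2: UU|Uu
⇒ U over [I-1,I-2,II-1,II-2,II-3,II-4,II-5,III-1,III-2,III-3]: 613 consistent
W/I-1 un ·: Ww
W/I-2 ? ·: Ww|ww
W/II-1 un I-1×I-2: WW|Ww
W/II-2 un ·: WW|Ww
W/II-3 ? I-1×I-2: WW|Ww|ww
W/II-4 aff I-1×I-2: ww
W/II-5 un ·: Ww
W/III-1 aff II-4×II-5: ww
W/III-2 un II-4×II-5: Ww
W/III-3 ? II-1×II-2: WW|Ww|ww
⇒ W over [I-1,I-2,II-1,II-2,II-3,II-4,II-5,III-1,III-2,III-3]: 34 consistent

III-2 ∈ {UU Ww, Uu Ww}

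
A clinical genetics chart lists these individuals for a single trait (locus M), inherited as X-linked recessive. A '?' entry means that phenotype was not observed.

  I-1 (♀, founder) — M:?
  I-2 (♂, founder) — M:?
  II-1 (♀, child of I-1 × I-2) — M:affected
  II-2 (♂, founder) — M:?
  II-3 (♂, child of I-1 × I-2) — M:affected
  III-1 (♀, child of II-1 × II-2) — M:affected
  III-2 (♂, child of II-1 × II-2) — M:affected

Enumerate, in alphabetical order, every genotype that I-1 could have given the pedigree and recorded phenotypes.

M/I-1 ? ·: X^MX^m|X^mX^m
M/I-2 ? ·: X^mY
M/II-1 aff I-1×I-2: X^mX^m
M/II-2 ? ·: X^mY
M/II-3 aff I-1×I-2: X^mY
M/III-1 aff II-1×II-2: X^mX^m
M/III-2 aff II-1×II-2: X^mY
⇒ M over [I-1,I-2,II-1,II-2,II-3,III-1,III-2]: 2 consistent

I-1 ∈ {X^MX^m, X^mX^m}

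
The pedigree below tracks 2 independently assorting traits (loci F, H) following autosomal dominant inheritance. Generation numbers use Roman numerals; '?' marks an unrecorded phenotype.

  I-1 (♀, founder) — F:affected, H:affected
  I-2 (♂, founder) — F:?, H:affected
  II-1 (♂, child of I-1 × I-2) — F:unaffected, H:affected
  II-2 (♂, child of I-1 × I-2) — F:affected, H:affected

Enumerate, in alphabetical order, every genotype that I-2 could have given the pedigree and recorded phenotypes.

F/I-1 aff ·: Ff
F/I-2 ? ·: ff|Ff
F/II-1 un I-1×I-2: ff
F/II-2 aff I-1×I-2: Ff|FF
⇒ F over [I-1,I-2,II-1,II-2]: 3 consistent
H/I-1 aff ·: Hh|HH
H/I-2 aff ·: Hh|HH
H/II-1 aff I-1×I-2: Hh|HH
H/II-2 aff I-1×I-2: Hh|HH
⇒ H over [I-1,I-2,II-1,II-2]: 13 consistent

I-2 ∈ {Ff HH, Ff Hh, ff HH, ff Hh}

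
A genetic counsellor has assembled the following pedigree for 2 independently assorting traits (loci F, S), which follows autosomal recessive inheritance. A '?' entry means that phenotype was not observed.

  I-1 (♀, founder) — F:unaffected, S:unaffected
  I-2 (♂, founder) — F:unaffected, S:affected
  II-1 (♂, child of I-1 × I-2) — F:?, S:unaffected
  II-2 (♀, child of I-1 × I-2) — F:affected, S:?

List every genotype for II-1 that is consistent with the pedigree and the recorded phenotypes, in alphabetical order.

II-1 ∈ {FF Ss, Ff Ss, ff Ss}

F/I-1 un ·: Ff
F/I-2 un ·: Ff
F/II-1 ? I-1×I-2: FF|Ff|ff
F/II-2 aff I-1×I-2: ff
⇒ F over [I-1,I-2,II-1,II-2]: 3 consistent
S/I-1 un ·: SS|Ss
S/I-2 aff ·: ss
S/II-1 un I-1×I-2: Ss
S/II-2 ? I-1×I-2: Ss|ss
⇒ S over [I-1,I-2,II-1,II-2]: 3 consistent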